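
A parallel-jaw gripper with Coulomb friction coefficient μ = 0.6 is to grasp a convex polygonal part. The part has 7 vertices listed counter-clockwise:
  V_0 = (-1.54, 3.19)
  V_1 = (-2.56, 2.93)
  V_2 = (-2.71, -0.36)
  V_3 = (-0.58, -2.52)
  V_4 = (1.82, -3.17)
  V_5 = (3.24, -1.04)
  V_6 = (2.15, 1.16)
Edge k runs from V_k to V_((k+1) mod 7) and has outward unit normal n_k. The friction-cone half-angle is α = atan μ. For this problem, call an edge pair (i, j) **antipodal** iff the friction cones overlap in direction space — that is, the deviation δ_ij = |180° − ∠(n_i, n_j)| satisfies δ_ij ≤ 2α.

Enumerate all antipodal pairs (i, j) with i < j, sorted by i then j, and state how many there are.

α = atan 0.6 = 30.96°;  2α = 61.93°
n_0 = (-0.2470, +0.9690)
n_1 = (-0.9990, +0.0455)
n_2 = (-0.7120, -0.7021)
n_3 = (-0.2614, -0.9652)
n_4 = (+0.8321, -0.5547)
n_5 = (+0.8961, +0.4440)
n_6 = (+0.4820, +0.8762)
  (0,1): δ = 106.91°  ·
  (0,2): δ = 59.70°  ✓
  (0,3): δ = 29.45°  ✓
  (0,4): δ = 42.01°  ✓
  (0,5): δ = 102.06°  ·
  (0,6): δ = 136.88°  ·
  (1,2): δ = 132.79°  ·
  (1,3): δ = 102.54°  ·
  (1,4): δ = 31.08°  ✓
  (1,5): δ = 28.97°  ✓
  (1,6): δ = 63.79°  ·
  (2,3): δ = 149.75°  ·
  (2,4): δ = 78.29°  ·
  (2,5): δ = 18.24°  ✓
  (2,6): δ = 16.58°  ✓
  (3,4): δ = 108.54°  ·
  (3,5): δ = 48.49°  ✓
  (3,6): δ = 13.66°  ✓
  (4,5): δ = 119.95°  ·
  (4,6): δ = 85.13°  ·
  (5,6): δ = 145.17°  ·
antipodal pairs: 9

count = 9; pairs: (0,2), (0,3), (0,4), (1,4), (1,5), (2,5), (2,6), (3,5), (3,6)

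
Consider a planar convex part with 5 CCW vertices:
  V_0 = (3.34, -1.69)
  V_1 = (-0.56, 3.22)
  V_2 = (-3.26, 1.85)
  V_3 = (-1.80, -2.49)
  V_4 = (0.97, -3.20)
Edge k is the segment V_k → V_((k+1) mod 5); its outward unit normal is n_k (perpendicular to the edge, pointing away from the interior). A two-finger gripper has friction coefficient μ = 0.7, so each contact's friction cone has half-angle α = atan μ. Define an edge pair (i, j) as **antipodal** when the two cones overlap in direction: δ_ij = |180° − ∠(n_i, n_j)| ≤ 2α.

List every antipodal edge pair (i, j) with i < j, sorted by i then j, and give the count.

α = atan 0.7 = 34.99°;  2α = 69.98°
n_0 = (+0.7830, +0.6220)
n_1 = (-0.4525, +0.8918)
n_2 = (-0.9478, -0.3188)
n_3 = (-0.2483, -0.9687)
n_4 = (+0.5373, -0.8434)
  (0,1): δ = 101.56°  ·
  (0,2): δ = 19.87°  ✓
  (0,3): δ = 37.16°  ✓
  (0,4): δ = 84.04°  ·
  (1,2): δ = 98.31°  ·
  (1,3): δ = 41.28°  ✓
  (1,4): δ = 5.60°  ✓
  (2,3): δ = 122.97°  ·
  (2,4): δ = 76.09°  ·
  (3,4): δ = 133.12°  ·
antipodal pairs: 4

count = 4; pairs: (0,2), (0,3), (1,3), (1,4)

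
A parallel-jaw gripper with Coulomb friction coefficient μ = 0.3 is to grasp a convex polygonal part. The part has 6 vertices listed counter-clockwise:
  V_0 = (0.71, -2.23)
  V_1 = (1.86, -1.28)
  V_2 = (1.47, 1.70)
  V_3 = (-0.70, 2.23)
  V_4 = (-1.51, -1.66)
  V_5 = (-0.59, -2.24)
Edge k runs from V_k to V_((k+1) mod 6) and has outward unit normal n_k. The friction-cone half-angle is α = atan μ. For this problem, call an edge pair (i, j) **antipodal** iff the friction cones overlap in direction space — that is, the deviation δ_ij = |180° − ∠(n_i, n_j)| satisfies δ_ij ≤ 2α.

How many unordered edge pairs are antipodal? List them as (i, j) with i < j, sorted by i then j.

α = atan 0.3 = 16.70°;  2α = 33.40°
n_0 = (+0.6369, -0.7710)
n_1 = (+0.9915, +0.1298)
n_2 = (+0.2373, +0.9714)
n_3 = (-0.9790, +0.2039)
n_4 = (-0.5333, -0.8459)
n_5 = (+0.0077, -1.0000)
  (0,1): δ = 122.10°  ·
  (0,2): δ = 53.28°  ·
  (0,3): δ = 38.68°  ·
  (0,4): δ = 108.21°  ·
  (0,5): δ = 140.88°  ·
  (1,2): δ = 111.18°  ·
  (1,3): δ = 19.22°  ✓
  (1,4): δ = 50.32°  ·
  (1,5): δ = 82.98°  ·
  (2,3): δ = 88.04°  ·
  (2,4): δ = 18.50°  ✓
  (2,5): δ = 14.17°  ✓
  (3,4): δ = 110.47°  ·
  (3,5): δ = 77.80°  ·
  (4,5): δ = 147.33°  ·
antipodal pairs: 3

count = 3; pairs: (1,3), (2,4), (2,5)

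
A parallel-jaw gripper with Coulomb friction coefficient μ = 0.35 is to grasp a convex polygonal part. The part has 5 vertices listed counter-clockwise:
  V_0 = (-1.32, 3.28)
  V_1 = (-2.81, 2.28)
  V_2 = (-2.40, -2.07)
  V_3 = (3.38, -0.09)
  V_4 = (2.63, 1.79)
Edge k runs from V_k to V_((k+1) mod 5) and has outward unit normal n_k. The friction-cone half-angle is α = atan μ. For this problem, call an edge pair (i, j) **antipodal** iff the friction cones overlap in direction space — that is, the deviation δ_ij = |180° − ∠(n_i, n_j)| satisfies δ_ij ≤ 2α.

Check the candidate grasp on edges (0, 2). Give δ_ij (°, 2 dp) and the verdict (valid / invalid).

α = atan 0.35 = 19.29°;  2α = 38.58°
edge 0: e_0 = (-1.49, -1.00);  n_0 = (-0.5573, +0.8303)
edge 2: e_2 = (+5.78, +1.98);  n_2 = (+0.3241, -0.9460)
∠(n_0, n_2) = 165.04°
δ = |180° − 165.04°| = 14.96°
14.96° ≤ 2α = 38.58°  →  valid

δ = 14.96°, valid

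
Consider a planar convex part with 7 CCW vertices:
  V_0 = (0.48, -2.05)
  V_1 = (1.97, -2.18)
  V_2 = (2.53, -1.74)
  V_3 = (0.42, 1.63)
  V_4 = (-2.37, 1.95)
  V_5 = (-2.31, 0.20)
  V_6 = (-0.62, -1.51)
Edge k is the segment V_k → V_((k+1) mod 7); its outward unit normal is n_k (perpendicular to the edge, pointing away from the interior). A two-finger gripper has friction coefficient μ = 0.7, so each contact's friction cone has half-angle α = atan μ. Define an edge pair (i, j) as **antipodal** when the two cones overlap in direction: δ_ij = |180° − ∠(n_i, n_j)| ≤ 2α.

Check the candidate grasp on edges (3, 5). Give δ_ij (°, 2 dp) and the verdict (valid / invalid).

δ = 38.79°, valid

α = atan 0.7 = 34.99°;  2α = 69.98°
edge 3: e_3 = (-2.79, +0.32);  n_3 = (+0.1139, +0.9935)
edge 5: e_5 = (+1.69, -1.71);  n_5 = (-0.7113, -0.7029)
∠(n_3, n_5) = 141.21°
δ = |180° − 141.21°| = 38.79°
38.79° ≤ 2α = 69.98°  →  valid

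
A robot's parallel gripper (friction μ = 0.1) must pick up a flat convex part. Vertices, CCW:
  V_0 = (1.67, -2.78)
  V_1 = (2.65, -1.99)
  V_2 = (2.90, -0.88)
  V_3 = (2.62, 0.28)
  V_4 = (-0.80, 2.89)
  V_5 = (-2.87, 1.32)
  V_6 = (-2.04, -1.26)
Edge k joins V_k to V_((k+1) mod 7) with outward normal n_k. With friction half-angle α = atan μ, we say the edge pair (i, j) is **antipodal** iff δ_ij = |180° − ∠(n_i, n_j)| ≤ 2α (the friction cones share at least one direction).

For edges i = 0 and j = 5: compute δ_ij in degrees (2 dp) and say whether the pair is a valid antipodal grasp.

δ = 68.96°, invalid

α = atan 0.1 = 5.71°;  2α = 11.42°
edge 0: e_0 = (+0.98, +0.79);  n_0 = (+0.6276, -0.7785)
edge 5: e_5 = (+0.83, -2.58);  n_5 = (-0.9520, -0.3062)
∠(n_0, n_5) = 111.04°
δ = |180° − 111.04°| = 68.96°
68.96° > 2α = 11.42°  →  invalid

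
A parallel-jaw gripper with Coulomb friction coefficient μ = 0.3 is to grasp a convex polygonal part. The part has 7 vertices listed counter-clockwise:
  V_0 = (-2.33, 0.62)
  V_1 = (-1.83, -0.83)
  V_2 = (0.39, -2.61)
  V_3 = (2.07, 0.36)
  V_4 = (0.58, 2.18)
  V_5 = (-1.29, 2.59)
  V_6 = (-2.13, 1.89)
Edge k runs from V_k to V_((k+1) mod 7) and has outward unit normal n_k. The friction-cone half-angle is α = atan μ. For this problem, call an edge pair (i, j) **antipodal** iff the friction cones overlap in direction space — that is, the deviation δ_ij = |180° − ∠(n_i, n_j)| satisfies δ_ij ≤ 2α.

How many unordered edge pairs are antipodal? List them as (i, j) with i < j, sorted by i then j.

α = atan 0.3 = 16.70°;  2α = 33.40°
n_0 = (-0.9454, -0.3260)
n_1 = (-0.6256, -0.7802)
n_2 = (+0.8704, -0.4923)
n_3 = (+0.7738, +0.6335)
n_4 = (+0.2142, +0.9768)
n_5 = (-0.6402, +0.7682)
n_6 = (-0.9878, +0.1556)
  (0,1): δ = 147.75°  ·
  (0,2): δ = 48.52°  ·
  (0,3): δ = 20.28°  ✓
  (0,4): δ = 58.61°  ·
  (0,5): δ = 110.78°  ·
  (0,6): δ = 152.02°  ·
  (1,2): δ = 80.77°  ·
  (1,3): δ = 11.97°  ✓
  (1,4): δ = 26.36°  ✓
  (1,5): δ = 78.53°  ·
  (1,6): δ = 119.77°  ·
  (2,3): δ = 111.20°  ·
  (2,4): δ = 72.87°  ·
  (2,5): δ = 20.70°  ✓
  (2,6): δ = 20.55°  ✓
  (3,4): δ = 141.67°  ·
  (3,5): δ = 89.50°  ·
  (3,6): δ = 48.26°  ·
  (4,5): δ = 127.83°  ·
  (4,6): δ = 86.58°  ·
  (5,6): δ = 138.76°  ·
antipodal pairs: 5

count = 5; pairs: (0,3), (1,3), (1,4), (2,5), (2,6)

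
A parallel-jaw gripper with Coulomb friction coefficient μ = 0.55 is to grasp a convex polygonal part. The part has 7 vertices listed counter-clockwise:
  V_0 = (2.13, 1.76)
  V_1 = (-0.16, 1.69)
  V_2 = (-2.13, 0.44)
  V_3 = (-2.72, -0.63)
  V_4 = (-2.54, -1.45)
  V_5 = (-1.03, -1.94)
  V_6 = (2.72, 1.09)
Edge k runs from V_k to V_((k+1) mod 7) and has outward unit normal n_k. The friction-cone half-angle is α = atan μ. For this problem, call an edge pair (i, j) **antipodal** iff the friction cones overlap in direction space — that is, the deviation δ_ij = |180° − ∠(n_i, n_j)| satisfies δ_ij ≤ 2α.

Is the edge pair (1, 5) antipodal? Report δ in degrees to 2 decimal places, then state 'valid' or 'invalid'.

α = atan 0.55 = 28.81°;  2α = 57.62°
edge 1: e_1 = (-1.97, -1.25);  n_1 = (-0.5358, +0.8444)
edge 5: e_5 = (+3.75, +3.03);  n_5 = (+0.6285, -0.7778)
∠(n_1, n_5) = 173.46°
δ = |180° − 173.46°| = 6.54°
6.54° ≤ 2α = 57.62°  →  valid

δ = 6.54°, valid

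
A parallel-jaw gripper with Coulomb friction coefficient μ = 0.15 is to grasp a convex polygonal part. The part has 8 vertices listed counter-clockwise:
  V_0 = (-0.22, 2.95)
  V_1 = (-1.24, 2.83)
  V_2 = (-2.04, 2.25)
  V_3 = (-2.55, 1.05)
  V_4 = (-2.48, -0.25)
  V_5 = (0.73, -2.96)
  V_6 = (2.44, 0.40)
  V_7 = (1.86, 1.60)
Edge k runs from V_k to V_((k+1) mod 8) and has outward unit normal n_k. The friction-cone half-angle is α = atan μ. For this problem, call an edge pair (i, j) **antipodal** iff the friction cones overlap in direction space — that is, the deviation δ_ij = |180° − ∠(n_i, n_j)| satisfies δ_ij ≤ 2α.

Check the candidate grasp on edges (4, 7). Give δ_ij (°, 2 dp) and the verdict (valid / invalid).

α = atan 0.15 = 8.53°;  2α = 17.06°
edge 4: e_4 = (+3.21, -2.71);  n_4 = (-0.6451, -0.7641)
edge 7: e_7 = (-2.08, +1.35);  n_7 = (+0.5444, +0.8388)
∠(n_4, n_7) = 172.81°
δ = |180° − 172.81°| = 7.19°
7.19° ≤ 2α = 17.06°  →  valid

δ = 7.19°, valid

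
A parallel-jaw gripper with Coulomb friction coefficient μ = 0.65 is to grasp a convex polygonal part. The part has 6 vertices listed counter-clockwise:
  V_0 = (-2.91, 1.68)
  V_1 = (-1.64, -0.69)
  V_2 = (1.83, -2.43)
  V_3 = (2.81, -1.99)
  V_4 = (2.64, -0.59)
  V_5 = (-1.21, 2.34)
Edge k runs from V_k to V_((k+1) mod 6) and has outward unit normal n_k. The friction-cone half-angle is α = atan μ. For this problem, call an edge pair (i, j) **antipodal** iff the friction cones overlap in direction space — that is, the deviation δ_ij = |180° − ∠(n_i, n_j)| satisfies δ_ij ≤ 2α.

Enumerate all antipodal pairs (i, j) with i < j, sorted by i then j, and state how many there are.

α = atan 0.65 = 33.02°;  2α = 66.05°
n_0 = (-0.8814, -0.4723)
n_1 = (-0.4482, -0.8939)
n_2 = (+0.4096, -0.9123)
n_3 = (+0.9927, +0.1205)
n_4 = (+0.6056, +0.7958)
n_5 = (-0.3619, +0.9322)
  (0,1): δ = 144.82°  ·
  (0,2): δ = 94.01°  ·
  (0,3): δ = 21.26°  ✓
  (0,4): δ = 24.54°  ✓
  (0,5): δ = 83.03°  ·
  (1,2): δ = 129.19°  ·
  (1,3): δ = 56.45°  ✓
  (1,4): δ = 10.64°  ✓
  (1,5): δ = 47.85°  ✓
  (2,3): δ = 107.26°  ·
  (2,4): δ = 61.45°  ✓
  (2,5): δ = 2.96°  ✓
  (3,4): δ = 134.20°  ·
  (3,5): δ = 75.71°  ·
  (4,5): δ = 121.51°  ·
antipodal pairs: 7

count = 7; pairs: (0,3), (0,4), (1,3), (1,4), (1,5), (2,4), (2,5)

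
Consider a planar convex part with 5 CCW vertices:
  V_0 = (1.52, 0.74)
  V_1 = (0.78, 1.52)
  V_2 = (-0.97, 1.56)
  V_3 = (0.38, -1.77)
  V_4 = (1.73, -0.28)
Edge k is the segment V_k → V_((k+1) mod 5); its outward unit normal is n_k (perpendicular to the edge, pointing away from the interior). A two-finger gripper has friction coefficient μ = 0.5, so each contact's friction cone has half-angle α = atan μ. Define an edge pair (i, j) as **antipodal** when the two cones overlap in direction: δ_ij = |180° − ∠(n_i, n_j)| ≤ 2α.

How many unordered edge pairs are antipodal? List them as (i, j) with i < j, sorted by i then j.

count = 3; pairs: (0,2), (1,3), (2,4)

α = atan 0.5 = 26.57°;  2α = 53.13°
n_0 = (+0.7255, +0.6883)
n_1 = (+0.0229, +0.9997)
n_2 = (-0.9267, -0.3757)
n_3 = (+0.7411, -0.6714)
n_4 = (+0.9795, +0.2017)
  (0,1): δ = 134.80°  ·
  (0,2): δ = 21.42°  ✓
  (0,3): δ = 94.33°  ·
  (0,4): δ = 148.14°  ·
  (1,2): δ = 66.62°  ·
  (1,3): δ = 49.13°  ✓
  (1,4): δ = 102.94°  ·
  (2,3): δ = 64.25°  ·
  (2,4): δ = 10.43°  ✓
  (3,4): δ = 126.19°  ·
antipodal pairs: 3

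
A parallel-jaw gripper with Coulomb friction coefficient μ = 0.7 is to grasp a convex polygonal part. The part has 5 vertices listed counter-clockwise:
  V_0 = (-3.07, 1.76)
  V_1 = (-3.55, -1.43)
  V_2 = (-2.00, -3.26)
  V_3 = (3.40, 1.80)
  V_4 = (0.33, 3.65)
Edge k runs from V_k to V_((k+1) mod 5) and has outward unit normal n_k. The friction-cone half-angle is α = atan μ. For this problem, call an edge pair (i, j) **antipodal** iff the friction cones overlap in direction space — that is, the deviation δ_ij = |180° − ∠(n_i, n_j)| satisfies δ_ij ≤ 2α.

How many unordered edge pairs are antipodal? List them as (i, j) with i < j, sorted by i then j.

α = atan 0.7 = 34.99°;  2α = 69.98°
n_0 = (-0.9889, +0.1488)
n_1 = (-0.7631, -0.6463)
n_2 = (+0.6838, -0.7297)
n_3 = (+0.5161, +0.8565)
n_4 = (-0.4859, +0.8740)
  (0,1): δ = 131.18°  ·
  (0,2): δ = 38.30°  ✓
  (0,3): δ = 67.48°  ✓
  (0,4): δ = 127.63°  ·
  (1,2): δ = 87.13°  ·
  (1,3): δ = 18.66°  ✓
  (1,4): δ = 78.80°  ·
  (2,3): δ = 74.21°  ·
  (2,4): δ = 14.07°  ✓
  (3,4): δ = 119.86°  ·
antipodal pairs: 4

count = 4; pairs: (0,2), (0,3), (1,3), (2,4)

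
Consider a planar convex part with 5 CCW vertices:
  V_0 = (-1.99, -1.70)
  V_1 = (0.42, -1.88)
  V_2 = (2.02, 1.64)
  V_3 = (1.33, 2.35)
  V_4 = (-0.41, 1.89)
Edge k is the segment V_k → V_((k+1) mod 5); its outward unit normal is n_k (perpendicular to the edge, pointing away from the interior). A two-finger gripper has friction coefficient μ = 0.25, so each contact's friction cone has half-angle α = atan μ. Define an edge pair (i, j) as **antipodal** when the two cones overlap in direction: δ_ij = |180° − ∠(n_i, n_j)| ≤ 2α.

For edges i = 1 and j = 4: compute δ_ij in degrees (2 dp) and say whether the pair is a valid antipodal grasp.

α = atan 0.25 = 14.04°;  2α = 28.07°
edge 1: e_1 = (+1.60, +3.52);  n_1 = (+0.9104, -0.4138)
edge 4: e_4 = (-1.58, -3.59);  n_4 = (-0.9153, +0.4028)
∠(n_1, n_4) = 179.31°
δ = |180° − 179.31°| = 0.69°
0.69° ≤ 2α = 28.07°  →  valid

δ = 0.69°, valid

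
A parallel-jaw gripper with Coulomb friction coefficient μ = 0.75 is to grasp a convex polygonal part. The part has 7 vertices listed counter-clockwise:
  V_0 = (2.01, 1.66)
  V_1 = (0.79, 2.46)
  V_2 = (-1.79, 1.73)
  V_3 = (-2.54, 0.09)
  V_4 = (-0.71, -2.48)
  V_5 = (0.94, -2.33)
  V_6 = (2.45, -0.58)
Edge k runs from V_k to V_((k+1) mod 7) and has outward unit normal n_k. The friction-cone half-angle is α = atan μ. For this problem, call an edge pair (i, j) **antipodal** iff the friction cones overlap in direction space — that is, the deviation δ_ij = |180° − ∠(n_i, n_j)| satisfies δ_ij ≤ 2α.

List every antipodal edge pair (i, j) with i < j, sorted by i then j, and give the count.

count = 9; pairs: (0,3), (0,4), (1,3), (1,4), (1,5), (2,4), (2,5), (2,6), (3,6)

α = atan 0.75 = 36.87°;  2α = 73.74°
n_0 = (+0.5484, +0.8362)
n_1 = (-0.2723, +0.9622)
n_2 = (-0.9094, +0.4159)
n_3 = (-0.8146, -0.5800)
n_4 = (+0.0905, -0.9959)
n_5 = (+0.7571, -0.6533)
n_6 = (+0.9812, +0.1927)
  (0,1): δ = 130.95°  ·
  (0,2): δ = 81.32°  ·
  (0,3): δ = 21.29°  ✓
  (0,4): δ = 38.45°  ✓
  (0,5): δ = 82.46°  ·
  (0,6): δ = 134.37°  ·
  (1,2): δ = 130.37°  ·
  (1,3): δ = 70.35°  ✓
  (1,4): δ = 10.60°  ✓
  (1,5): δ = 33.41°  ✓
  (1,6): δ = 85.31°  ·
  (2,3): δ = 119.97°  ·
  (2,4): δ = 60.23°  ✓
  (2,5): δ = 16.21°  ✓
  (2,6): δ = 35.69°  ✓
  (3,4): δ = 120.26°  ·
  (3,5): δ = 76.24°  ·
  (3,6): δ = 24.34°  ✓
  (4,5): δ = 135.98°  ·
  (4,6): δ = 84.08°  ·
  (5,6): δ = 128.10°  ·
antipodal pairs: 9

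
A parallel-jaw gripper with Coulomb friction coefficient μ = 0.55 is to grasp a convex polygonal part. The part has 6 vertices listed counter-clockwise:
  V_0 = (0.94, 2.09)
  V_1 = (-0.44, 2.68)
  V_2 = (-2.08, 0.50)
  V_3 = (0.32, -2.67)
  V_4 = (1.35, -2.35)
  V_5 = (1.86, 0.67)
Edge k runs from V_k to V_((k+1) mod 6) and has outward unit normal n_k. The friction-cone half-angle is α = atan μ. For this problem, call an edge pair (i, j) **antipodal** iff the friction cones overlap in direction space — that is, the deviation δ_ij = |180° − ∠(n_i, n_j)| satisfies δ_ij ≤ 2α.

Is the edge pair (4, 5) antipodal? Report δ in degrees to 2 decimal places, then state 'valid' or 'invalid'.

α = atan 0.55 = 28.81°;  2α = 57.62°
edge 4: e_4 = (+0.51, +3.02);  n_4 = (+0.9860, -0.1665)
edge 5: e_5 = (-0.92, +1.42);  n_5 = (+0.8393, +0.5437)
∠(n_4, n_5) = 42.52°
δ = |180° − 42.52°| = 137.48°
137.48° > 2α = 57.62°  →  invalid

δ = 137.48°, invalid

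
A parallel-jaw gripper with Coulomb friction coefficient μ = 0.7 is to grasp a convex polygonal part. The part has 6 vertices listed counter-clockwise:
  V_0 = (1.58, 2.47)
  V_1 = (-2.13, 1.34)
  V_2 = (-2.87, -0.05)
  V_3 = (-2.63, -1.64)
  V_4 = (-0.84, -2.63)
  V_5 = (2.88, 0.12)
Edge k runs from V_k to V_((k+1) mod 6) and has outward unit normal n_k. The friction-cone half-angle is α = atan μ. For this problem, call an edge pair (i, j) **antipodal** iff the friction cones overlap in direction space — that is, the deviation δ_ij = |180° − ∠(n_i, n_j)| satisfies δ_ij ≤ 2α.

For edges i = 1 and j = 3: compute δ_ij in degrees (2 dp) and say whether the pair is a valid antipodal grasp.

δ = 90.92°, invalid

α = atan 0.7 = 34.99°;  2α = 69.98°
edge 1: e_1 = (-0.74, -1.39);  n_1 = (-0.8827, +0.4699)
edge 3: e_3 = (+1.79, -0.99);  n_3 = (-0.4840, -0.8751)
∠(n_1, n_3) = 89.08°
δ = |180° − 89.08°| = 90.92°
90.92° > 2α = 69.98°  →  invalid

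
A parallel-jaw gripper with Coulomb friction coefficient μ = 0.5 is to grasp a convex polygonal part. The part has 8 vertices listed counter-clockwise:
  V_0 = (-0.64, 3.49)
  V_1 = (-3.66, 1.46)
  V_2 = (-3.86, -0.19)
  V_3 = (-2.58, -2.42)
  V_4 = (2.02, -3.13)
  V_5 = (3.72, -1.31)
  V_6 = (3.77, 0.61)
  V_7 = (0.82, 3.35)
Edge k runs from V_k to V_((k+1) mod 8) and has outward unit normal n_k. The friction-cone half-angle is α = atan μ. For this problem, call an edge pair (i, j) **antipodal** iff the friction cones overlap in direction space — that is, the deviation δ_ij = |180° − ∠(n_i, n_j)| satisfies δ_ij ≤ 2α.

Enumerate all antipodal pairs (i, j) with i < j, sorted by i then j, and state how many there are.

α = atan 0.5 = 26.57°;  2α = 53.13°
n_0 = (-0.5579, +0.8299)
n_1 = (-0.9927, +0.1203)
n_2 = (-0.8673, -0.4978)
n_3 = (-0.1525, -0.9883)
n_4 = (+0.7308, -0.6826)
n_5 = (+0.9997, -0.0260)
n_6 = (+0.6805, +0.7327)
n_7 = (+0.0955, +0.9954)
  (0,1): δ = 130.82°  ·
  (0,2): δ = 94.05°  ·
  (0,3): δ = 42.68°  ✓
  (0,4): δ = 13.04°  ✓
  (0,5): δ = 54.60°  ·
  (0,6): δ = 103.21°  ·
  (0,7): δ = 140.61°  ·
  (1,2): δ = 143.23°  ·
  (1,3): δ = 91.86°  ·
  (1,4): δ = 36.14°  ✓
  (1,5): δ = 5.42°  ✓
  (1,6): δ = 54.02°  ·
  (1,7): δ = 91.43°  ·
  (2,3): δ = 128.63°  ·
  (2,4): δ = 72.90°  ·
  (2,5): δ = 31.35°  ✓
  (2,6): δ = 17.26°  ✓
  (2,7): δ = 54.67°  ·
  (3,4): δ = 124.27°  ·
  (3,5): δ = 82.72°  ·
  (3,6): δ = 34.11°  ✓
  (3,7): δ = 3.30°  ✓
  (4,5): δ = 138.44°  ·
  (4,6): δ = 89.84°  ·
  (4,7): δ = 52.43°  ✓
  (5,6): δ = 131.39°  ·
  (5,7): δ = 93.99°  ·
  (6,7): δ = 142.59°  ·
antipodal pairs: 9

count = 9; pairs: (0,3), (0,4), (1,4), (1,5), (2,5), (2,6), (3,6), (3,7), (4,7)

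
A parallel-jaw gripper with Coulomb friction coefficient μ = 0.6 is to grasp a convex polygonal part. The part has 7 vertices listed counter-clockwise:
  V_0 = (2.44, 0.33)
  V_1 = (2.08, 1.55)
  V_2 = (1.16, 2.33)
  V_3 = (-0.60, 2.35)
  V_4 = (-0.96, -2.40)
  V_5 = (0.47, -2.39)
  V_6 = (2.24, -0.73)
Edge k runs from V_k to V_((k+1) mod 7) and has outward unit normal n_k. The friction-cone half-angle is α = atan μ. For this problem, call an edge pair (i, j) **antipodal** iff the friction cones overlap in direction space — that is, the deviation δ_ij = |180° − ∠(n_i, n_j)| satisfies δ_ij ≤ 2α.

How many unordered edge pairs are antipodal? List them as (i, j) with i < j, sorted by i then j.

count = 7; pairs: (0,3), (1,3), (1,4), (2,4), (2,5), (3,5), (3,6)

α = atan 0.6 = 30.96°;  2α = 61.93°
n_0 = (+0.9591, +0.2830)
n_1 = (+0.6467, +0.7628)
n_2 = (+0.0114, +0.9999)
n_3 = (-0.9971, +0.0756)
n_4 = (+0.0070, -1.0000)
n_5 = (+0.6841, -0.7294)
n_6 = (+0.9827, -0.1854)
  (0,1): δ = 146.73°  ·
  (0,2): δ = 107.09°  ·
  (0,3): δ = 20.77°  ✓
  (0,4): δ = 73.96°  ·
  (0,5): δ = 116.72°  ·
  (0,6): δ = 152.87°  ·
  (1,2): δ = 140.36°  ·
  (1,3): δ = 54.04°  ✓
  (1,4): δ = 40.69°  ✓
  (1,5): δ = 83.46°  ·
  (1,6): δ = 119.61°  ·
  (2,3): δ = 93.68°  ·
  (2,4): δ = 1.05°  ✓
  (2,5): δ = 43.81°  ✓
  (2,6): δ = 79.97°  ·
  (3,4): δ = 85.27°  ·
  (3,5): δ = 42.50°  ✓
  (3,6): δ = 6.35°  ✓
  (4,5): δ = 137.24°  ·
  (4,6): δ = 101.09°  ·
  (5,6): δ = 143.85°  ·
antipodal pairs: 7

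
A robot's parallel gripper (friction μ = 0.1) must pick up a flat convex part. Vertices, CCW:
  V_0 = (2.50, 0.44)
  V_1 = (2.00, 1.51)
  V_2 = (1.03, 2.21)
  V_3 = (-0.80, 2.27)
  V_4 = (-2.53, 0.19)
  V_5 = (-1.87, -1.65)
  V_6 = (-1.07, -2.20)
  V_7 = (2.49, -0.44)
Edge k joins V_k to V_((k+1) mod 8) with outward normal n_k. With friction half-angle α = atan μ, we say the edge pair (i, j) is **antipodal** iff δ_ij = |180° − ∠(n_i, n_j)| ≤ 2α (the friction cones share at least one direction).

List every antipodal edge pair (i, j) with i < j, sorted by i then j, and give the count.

count = 2; pairs: (0,4), (1,5)

α = atan 0.1 = 5.71°;  2α = 11.42°
n_0 = (+0.9060, +0.4233)
n_1 = (+0.5852, +0.8109)
n_2 = (+0.0328, +0.9995)
n_3 = (-0.7688, +0.6395)
n_4 = (-0.9413, -0.3376)
n_5 = (-0.5665, -0.8240)
n_6 = (+0.4432, -0.8964)
n_7 = (+0.9999, -0.0114)
  (0,1): δ = 150.86°  ·
  (0,2): δ = 116.92°  ·
  (0,3): δ = 64.80°  ·
  (0,4): δ = 5.31°  ✓
  (0,5): δ = 30.45°  ·
  (0,6): δ = 91.26°  ·
  (0,7): δ = 154.30°  ·
  (1,2): δ = 146.06°  ·
  (1,3): δ = 93.94°  ·
  (1,4): δ = 34.45°  ·
  (1,5): δ = 1.31°  ✓
  (1,6): δ = 62.12°  ·
  (1,7): δ = 125.17°  ·
  (2,3): δ = 127.87°  ·
  (2,4): δ = 68.39°  ·
  (2,5): δ = 32.63°  ·
  (2,6): δ = 28.18°  ·
  (2,7): δ = 91.23°  ·
  (3,4): δ = 120.52°  ·
  (3,5): δ = 84.76°  ·
  (3,6): δ = 23.94°  ·
  (3,7): δ = 39.10°  ·
  (4,5): δ = 144.24°  ·
  (4,6): δ = 83.43°  ·
  (4,7): δ = 20.38°  ·
  (5,6): δ = 119.18°  ·
  (5,7): δ = 56.14°  ·
  (6,7): δ = 116.96°  ·
antipodal pairs: 2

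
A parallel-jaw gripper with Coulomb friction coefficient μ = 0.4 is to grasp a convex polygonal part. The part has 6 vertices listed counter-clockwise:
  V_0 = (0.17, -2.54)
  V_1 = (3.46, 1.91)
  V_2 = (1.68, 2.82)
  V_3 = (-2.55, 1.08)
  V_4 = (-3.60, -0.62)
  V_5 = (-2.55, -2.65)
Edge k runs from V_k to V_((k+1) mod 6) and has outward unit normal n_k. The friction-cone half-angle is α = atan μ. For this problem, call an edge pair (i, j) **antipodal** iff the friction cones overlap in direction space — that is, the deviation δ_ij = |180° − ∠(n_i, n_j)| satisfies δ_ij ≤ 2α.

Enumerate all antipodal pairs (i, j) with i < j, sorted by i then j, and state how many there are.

α = atan 0.4 = 21.80°;  2α = 43.60°
n_0 = (+0.8041, -0.5945)
n_1 = (+0.4552, +0.8904)
n_2 = (-0.3804, +0.9248)
n_3 = (-0.8508, +0.5255)
n_4 = (-0.8882, -0.4594)
n_5 = (+0.0404, -0.9992)
  (0,1): δ = 80.60°  ·
  (0,2): δ = 31.16°  ✓
  (0,3): δ = 4.78°  ✓
  (0,4): δ = 63.83°  ·
  (0,5): δ = 128.79°  ·
  (1,2): δ = 130.56°  ·
  (1,3): δ = 94.62°  ·
  (1,4): δ = 35.57°  ✓
  (1,5): δ = 29.39°  ✓
  (2,3): δ = 144.06°  ·
  (2,4): δ = 85.01°  ·
  (2,5): δ = 20.04°  ✓
  (3,4): δ = 120.95°  ·
  (3,5): δ = 55.98°  ·
  (4,5): δ = 115.03°  ·
antipodal pairs: 5

count = 5; pairs: (0,2), (0,3), (1,4), (1,5), (2,5)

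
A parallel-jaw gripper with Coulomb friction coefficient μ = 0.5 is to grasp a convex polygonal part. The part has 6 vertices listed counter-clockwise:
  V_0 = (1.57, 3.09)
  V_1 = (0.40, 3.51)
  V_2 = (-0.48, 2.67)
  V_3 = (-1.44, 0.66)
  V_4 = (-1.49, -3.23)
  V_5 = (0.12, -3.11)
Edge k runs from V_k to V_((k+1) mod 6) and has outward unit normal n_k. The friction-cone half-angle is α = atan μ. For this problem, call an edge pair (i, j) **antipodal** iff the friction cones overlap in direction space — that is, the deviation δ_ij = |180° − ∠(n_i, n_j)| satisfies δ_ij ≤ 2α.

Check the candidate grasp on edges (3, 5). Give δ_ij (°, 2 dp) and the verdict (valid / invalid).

α = atan 0.5 = 26.57°;  2α = 53.13°
edge 3: e_3 = (-0.05, -3.89);  n_3 = (-0.9999, +0.0129)
edge 5: e_5 = (+1.45, +6.20);  n_5 = (+0.9737, -0.2277)
∠(n_3, n_5) = 167.57°
δ = |180° − 167.57°| = 12.43°
12.43° ≤ 2α = 53.13°  →  valid

δ = 12.43°, valid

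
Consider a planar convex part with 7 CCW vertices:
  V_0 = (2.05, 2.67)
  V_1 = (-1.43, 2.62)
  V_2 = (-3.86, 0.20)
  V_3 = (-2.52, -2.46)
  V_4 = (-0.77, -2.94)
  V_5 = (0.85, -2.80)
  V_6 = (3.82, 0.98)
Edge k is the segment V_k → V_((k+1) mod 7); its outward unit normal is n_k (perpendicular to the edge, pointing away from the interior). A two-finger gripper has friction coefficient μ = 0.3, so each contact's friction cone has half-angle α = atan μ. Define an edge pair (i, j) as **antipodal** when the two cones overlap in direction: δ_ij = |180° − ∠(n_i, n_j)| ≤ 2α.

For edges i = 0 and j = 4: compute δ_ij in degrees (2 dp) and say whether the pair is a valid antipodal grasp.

δ = 4.12°, valid

α = atan 0.3 = 16.70°;  2α = 33.40°
edge 0: e_0 = (-3.48, -0.05);  n_0 = (-0.0144, +0.9999)
edge 4: e_4 = (+1.62, +0.14);  n_4 = (+0.0861, -0.9963)
∠(n_0, n_4) = 175.88°
δ = |180° − 175.88°| = 4.12°
4.12° ≤ 2α = 33.40°  →  valid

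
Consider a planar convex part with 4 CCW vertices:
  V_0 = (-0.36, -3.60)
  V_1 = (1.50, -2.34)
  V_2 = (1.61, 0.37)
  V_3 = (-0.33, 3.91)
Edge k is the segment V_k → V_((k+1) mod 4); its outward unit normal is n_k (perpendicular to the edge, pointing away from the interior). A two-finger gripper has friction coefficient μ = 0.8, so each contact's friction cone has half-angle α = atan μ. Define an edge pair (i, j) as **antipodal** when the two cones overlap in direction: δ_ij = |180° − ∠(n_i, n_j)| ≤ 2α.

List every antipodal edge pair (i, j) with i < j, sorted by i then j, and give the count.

count = 3; pairs: (0,3), (1,3), (2,3)

α = atan 0.8 = 38.66°;  2α = 77.32°
n_0 = (+0.5608, -0.8279)
n_1 = (+0.9992, -0.0406)
n_2 = (+0.8769, +0.4806)
n_3 = (-1.0000, +0.0040)
  (0,1): δ = 126.44°  ·
  (0,2): δ = 95.39°  ·
  (0,3): δ = 55.66°  ✓
  (1,2): δ = 148.95°  ·
  (1,3): δ = 2.10°  ✓
  (2,3): δ = 28.95°  ✓
antipodal pairs: 3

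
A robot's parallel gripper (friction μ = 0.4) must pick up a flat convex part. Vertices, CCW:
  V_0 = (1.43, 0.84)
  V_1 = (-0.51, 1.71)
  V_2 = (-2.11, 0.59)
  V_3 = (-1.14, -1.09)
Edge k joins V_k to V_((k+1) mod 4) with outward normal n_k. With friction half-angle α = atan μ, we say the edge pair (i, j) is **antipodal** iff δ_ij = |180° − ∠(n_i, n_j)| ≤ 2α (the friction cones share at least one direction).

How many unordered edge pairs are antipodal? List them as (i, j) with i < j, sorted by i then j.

count = 2; pairs: (0,2), (1,3)

α = atan 0.4 = 21.80°;  2α = 43.60°
n_0 = (+0.4092, +0.9124)
n_1 = (-0.5735, +0.8192)
n_2 = (-0.8660, -0.5000)
n_3 = (+0.6005, -0.7996)
  (0,1): δ = 120.85°  ·
  (0,2): δ = 35.84°  ✓
  (0,3): δ = 61.06°  ·
  (1,2): δ = 94.99°  ·
  (1,3): δ = 1.91°  ✓
  (2,3): δ = 83.10°  ·
antipodal pairs: 2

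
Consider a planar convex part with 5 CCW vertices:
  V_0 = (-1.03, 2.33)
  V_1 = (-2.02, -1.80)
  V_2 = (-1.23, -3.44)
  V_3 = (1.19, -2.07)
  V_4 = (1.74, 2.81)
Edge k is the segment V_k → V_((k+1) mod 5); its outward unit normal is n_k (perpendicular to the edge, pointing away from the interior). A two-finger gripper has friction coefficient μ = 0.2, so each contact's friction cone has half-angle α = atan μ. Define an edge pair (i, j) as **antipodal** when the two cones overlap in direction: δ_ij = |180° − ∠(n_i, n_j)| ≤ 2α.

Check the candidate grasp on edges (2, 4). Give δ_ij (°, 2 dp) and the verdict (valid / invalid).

α = atan 0.2 = 11.31°;  2α = 22.62°
edge 2: e_2 = (+2.42, +1.37);  n_2 = (+0.4926, -0.8702)
edge 4: e_4 = (-2.77, -0.48);  n_4 = (-0.1707, +0.9853)
∠(n_2, n_4) = 160.32°
δ = |180° − 160.32°| = 19.68°
19.68° ≤ 2α = 22.62°  →  valid

δ = 19.68°, valid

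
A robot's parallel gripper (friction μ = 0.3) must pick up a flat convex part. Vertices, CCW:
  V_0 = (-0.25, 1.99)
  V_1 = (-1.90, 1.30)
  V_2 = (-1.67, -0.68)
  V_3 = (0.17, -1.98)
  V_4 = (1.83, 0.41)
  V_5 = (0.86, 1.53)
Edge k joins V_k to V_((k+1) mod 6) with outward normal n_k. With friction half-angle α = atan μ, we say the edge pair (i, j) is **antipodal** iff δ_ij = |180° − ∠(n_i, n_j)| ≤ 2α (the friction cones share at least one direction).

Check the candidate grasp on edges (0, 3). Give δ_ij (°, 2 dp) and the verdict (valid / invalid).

α = atan 0.3 = 16.70°;  2α = 33.40°
edge 0: e_0 = (-1.65, -0.69);  n_0 = (-0.3858, +0.9226)
edge 3: e_3 = (+1.66, +2.39);  n_3 = (+0.8213, -0.5705)
∠(n_0, n_3) = 147.48°
δ = |180° − 147.48°| = 32.52°
32.52° ≤ 2α = 33.40°  →  valid

δ = 32.52°, valid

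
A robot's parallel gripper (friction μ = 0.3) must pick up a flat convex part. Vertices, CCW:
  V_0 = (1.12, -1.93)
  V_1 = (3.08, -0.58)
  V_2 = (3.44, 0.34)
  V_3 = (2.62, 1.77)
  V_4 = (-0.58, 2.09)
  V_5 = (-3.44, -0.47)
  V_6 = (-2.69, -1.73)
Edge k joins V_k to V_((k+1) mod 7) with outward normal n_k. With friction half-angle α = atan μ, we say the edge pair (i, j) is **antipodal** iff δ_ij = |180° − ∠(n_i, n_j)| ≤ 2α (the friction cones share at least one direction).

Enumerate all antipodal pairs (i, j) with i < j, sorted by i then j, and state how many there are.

count = 4; pairs: (0,4), (1,4), (2,5), (3,6)

α = atan 0.3 = 16.70°;  2α = 33.40°
n_0 = (+0.5672, -0.8236)
n_1 = (+0.9312, -0.3644)
n_2 = (+0.8675, +0.4974)
n_3 = (+0.0995, +0.9950)
n_4 = (-0.6669, +0.7451)
n_5 = (-0.8593, -0.5115)
n_6 = (-0.0524, -0.9986)
  (0,1): δ = 145.93°  ·
  (0,2): δ = 94.73°  ·
  (0,3): δ = 40.27°  ·
  (0,4): δ = 7.27°  ✓
  (0,5): δ = 86.20°  ·
  (0,6): δ = 142.44°  ·
  (1,2): δ = 128.80°  ·
  (1,3): δ = 74.34°  ·
  (1,4): δ = 26.80°  ✓
  (1,5): δ = 52.13°  ·
  (1,6): δ = 108.37°  ·
  (2,3): δ = 125.54°  ·
  (2,4): δ = 78.00°  ·
  (2,5): δ = 0.93°  ✓
  (2,6): δ = 57.16°  ·
  (3,4): δ = 132.46°  ·
  (3,5): δ = 53.53°  ·
  (3,6): δ = 2.71°  ✓
  (4,5): δ = 101.07°  ·
  (4,6): δ = 44.84°  ·
  (5,6): δ = 123.77°  ·
antipodal pairs: 4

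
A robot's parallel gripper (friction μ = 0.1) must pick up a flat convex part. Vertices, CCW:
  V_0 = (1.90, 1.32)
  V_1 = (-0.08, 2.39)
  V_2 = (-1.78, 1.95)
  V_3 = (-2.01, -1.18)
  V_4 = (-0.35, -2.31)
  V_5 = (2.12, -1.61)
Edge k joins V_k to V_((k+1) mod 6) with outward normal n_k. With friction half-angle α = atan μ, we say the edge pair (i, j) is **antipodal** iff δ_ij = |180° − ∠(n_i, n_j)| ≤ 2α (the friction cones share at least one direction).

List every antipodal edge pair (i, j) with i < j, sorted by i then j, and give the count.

count = 3; pairs: (0,3), (1,4), (2,5)

α = atan 0.1 = 5.71°;  2α = 11.42°
n_0 = (+0.4754, +0.8798)
n_1 = (-0.2506, +0.9681)
n_2 = (-0.9973, +0.0733)
n_3 = (-0.5627, -0.8266)
n_4 = (+0.2727, -0.9621)
n_5 = (+0.9972, +0.0749)
  (0,1): δ = 137.10°  ·
  (0,2): δ = 65.82°  ·
  (0,3): δ = 5.86°  ✓
  (0,4): δ = 44.21°  ·
  (0,5): δ = 122.68°  ·
  (1,2): δ = 108.71°  ·
  (1,3): δ = 48.76°  ·
  (1,4): δ = 1.31°  ✓
  (1,5): δ = 79.78°  ·
  (2,3): δ = 120.04°  ·
  (2,4): δ = 69.97°  ·
  (2,5): δ = 8.50°  ✓
  (3,4): δ = 129.93°  ·
  (3,5): δ = 51.46°  ·
  (4,5): δ = 101.53°  ·
antipodal pairs: 3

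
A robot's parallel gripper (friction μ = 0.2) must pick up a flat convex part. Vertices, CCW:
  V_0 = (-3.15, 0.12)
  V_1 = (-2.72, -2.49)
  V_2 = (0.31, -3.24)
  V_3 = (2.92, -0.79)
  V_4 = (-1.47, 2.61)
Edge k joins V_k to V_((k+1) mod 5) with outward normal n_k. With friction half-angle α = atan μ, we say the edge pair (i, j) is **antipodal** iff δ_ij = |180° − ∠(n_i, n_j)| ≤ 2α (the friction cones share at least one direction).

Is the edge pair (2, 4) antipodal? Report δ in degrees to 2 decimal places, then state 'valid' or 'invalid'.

δ = 12.80°, valid

α = atan 0.2 = 11.31°;  2α = 22.62°
edge 2: e_2 = (+2.61, +2.45);  n_2 = (+0.6844, -0.7291)
edge 4: e_4 = (-1.68, -2.49);  n_4 = (-0.8290, +0.5593)
∠(n_2, n_4) = 167.20°
δ = |180° − 167.20°| = 12.80°
12.80° ≤ 2α = 22.62°  →  valid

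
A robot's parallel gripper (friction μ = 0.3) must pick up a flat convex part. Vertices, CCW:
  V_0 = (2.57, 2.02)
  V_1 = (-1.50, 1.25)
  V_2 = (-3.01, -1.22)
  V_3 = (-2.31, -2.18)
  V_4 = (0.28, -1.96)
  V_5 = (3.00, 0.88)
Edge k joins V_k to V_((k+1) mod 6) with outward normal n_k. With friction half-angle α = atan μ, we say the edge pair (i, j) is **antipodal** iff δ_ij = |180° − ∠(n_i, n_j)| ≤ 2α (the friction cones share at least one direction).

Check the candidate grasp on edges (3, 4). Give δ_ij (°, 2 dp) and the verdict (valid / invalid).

δ = 138.62°, invalid

α = atan 0.3 = 16.70°;  2α = 33.40°
edge 3: e_3 = (+2.59, +0.22);  n_3 = (+0.0846, -0.9964)
edge 4: e_4 = (+2.72, +2.84);  n_4 = (+0.7222, -0.6917)
∠(n_3, n_4) = 41.38°
δ = |180° − 41.38°| = 138.62°
138.62° > 2α = 33.40°  →  invalid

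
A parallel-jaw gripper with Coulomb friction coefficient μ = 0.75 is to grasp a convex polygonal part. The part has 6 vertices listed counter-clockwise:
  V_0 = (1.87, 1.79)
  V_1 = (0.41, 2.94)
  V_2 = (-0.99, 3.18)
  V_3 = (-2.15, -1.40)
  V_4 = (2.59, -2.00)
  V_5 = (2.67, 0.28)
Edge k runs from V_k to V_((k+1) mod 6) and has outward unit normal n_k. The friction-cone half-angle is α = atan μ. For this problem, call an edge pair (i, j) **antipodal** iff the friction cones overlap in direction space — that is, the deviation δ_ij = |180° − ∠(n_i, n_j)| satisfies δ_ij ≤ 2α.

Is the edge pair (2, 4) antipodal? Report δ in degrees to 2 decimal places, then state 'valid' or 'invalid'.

δ = 12.20°, valid

α = atan 0.75 = 36.87°;  2α = 73.74°
edge 2: e_2 = (-1.16, -4.58);  n_2 = (-0.9694, +0.2455)
edge 4: e_4 = (+0.08, +2.28);  n_4 = (+0.9994, -0.0351)
∠(n_2, n_4) = 167.80°
δ = |180° − 167.80°| = 12.20°
12.20° ≤ 2α = 73.74°  →  valid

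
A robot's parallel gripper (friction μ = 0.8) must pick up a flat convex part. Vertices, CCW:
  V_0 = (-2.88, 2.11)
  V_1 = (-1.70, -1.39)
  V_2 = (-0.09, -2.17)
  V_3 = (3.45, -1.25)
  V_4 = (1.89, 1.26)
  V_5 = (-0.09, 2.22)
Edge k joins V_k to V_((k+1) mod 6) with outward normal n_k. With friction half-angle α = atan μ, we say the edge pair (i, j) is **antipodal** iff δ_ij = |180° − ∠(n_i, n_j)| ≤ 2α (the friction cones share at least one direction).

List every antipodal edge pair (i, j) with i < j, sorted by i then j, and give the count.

α = atan 0.8 = 38.66°;  2α = 77.32°
n_0 = (-0.9476, -0.3195)
n_1 = (-0.4360, -0.8999)
n_2 = (+0.2515, -0.9678)
n_3 = (+0.8493, +0.5279)
n_4 = (+0.4363, +0.8998)
n_5 = (-0.0394, +0.9992)
  (0,1): δ = 134.48°  ·
  (0,2): δ = 94.06°  ·
  (0,3): δ = 13.23°  ✓
  (0,4): δ = 45.50°  ✓
  (0,5): δ = 73.63°  ✓
  (1,2): δ = 139.58°  ·
  (1,3): δ = 32.29°  ✓
  (1,4): δ = 0.02°  ✓
  (1,5): δ = 28.11°  ✓
  (2,3): δ = 72.71°  ✓
  (2,4): δ = 40.43°  ✓
  (2,5): δ = 12.31°  ✓
  (3,4): δ = 147.73°  ·
  (3,5): δ = 119.60°  ·
  (4,5): δ = 151.88°  ·
antipodal pairs: 9

count = 9; pairs: (0,3), (0,4), (0,5), (1,3), (1,4), (1,5), (2,3), (2,4), (2,5)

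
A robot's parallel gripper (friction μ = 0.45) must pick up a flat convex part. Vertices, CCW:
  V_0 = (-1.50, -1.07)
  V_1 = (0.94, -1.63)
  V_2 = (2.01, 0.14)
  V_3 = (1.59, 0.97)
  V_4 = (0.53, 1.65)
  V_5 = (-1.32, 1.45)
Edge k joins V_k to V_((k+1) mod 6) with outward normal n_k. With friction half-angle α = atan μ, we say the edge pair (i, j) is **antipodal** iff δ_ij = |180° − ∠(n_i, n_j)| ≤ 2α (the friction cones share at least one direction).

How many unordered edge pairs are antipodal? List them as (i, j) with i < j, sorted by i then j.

count = 4; pairs: (0,3), (0,4), (1,5), (2,5)

α = atan 0.45 = 24.23°;  2α = 48.46°
n_0 = (-0.2237, -0.9747)
n_1 = (+0.8558, -0.5173)
n_2 = (+0.8923, +0.4515)
n_3 = (+0.5400, +0.8417)
n_4 = (-0.1075, +0.9942)
n_5 = (-0.9975, +0.0712)
  (0,1): δ = 108.23°  ·
  (0,2): δ = 50.23°  ·
  (0,3): δ = 19.75°  ✓
  (0,4): δ = 19.10°  ✓
  (0,5): δ = 98.84°  ·
  (1,2): δ = 122.01°  ·
  (1,3): δ = 91.53°  ·
  (1,4): δ = 52.68°  ·
  (1,5): δ = 27.07°  ✓
  (2,3): δ = 149.52°  ·
  (2,4): δ = 110.67°  ·
  (2,5): δ = 30.93°  ✓
  (3,4): δ = 141.15°  ·
  (3,5): δ = 61.41°  ·
  (4,5): δ = 100.26°  ·
antipodal pairs: 4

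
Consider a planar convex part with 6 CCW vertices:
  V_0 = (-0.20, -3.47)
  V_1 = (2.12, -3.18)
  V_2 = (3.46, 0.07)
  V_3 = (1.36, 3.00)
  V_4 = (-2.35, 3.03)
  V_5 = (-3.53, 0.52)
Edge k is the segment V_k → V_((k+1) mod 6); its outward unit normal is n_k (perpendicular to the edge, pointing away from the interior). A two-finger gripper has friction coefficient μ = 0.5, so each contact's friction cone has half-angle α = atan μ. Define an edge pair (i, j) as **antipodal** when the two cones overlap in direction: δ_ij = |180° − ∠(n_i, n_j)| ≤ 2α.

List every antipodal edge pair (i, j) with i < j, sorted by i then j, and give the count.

α = atan 0.5 = 26.57°;  2α = 53.13°
n_0 = (+0.1240, -0.9923)
n_1 = (+0.9245, -0.3812)
n_2 = (+0.8128, +0.5825)
n_3 = (+0.0081, +1.0000)
n_4 = (-0.9050, +0.4254)
n_5 = (-0.7677, -0.6408)
  (0,1): δ = 119.53°  ·
  (0,2): δ = 61.49°  ·
  (0,3): δ = 7.59°  ✓
  (0,4): δ = 57.70°  ·
  (0,5): δ = 122.72°  ·
  (1,2): δ = 121.96°  ·
  (1,3): δ = 68.06°  ·
  (1,4): δ = 2.77°  ✓
  (1,5): δ = 62.25°  ·
  (2,3): δ = 126.09°  ·
  (2,4): δ = 60.81°  ·
  (2,5): δ = 4.22°  ✓
  (3,4): δ = 114.72°  ·
  (3,5): δ = 49.69°  ✓
  (4,5): δ = 114.97°  ·
antipodal pairs: 4

count = 4; pairs: (0,3), (1,4), (2,5), (3,5)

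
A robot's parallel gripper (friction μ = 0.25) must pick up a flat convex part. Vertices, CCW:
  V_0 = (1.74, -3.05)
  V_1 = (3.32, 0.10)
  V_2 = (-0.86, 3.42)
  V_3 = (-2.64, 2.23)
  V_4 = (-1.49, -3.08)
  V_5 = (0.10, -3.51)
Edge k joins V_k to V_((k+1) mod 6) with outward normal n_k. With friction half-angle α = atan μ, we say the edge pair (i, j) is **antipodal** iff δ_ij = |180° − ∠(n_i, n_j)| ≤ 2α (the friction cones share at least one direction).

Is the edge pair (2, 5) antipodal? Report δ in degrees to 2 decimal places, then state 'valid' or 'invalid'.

δ = 18.10°, valid

α = atan 0.25 = 14.04°;  2α = 28.07°
edge 2: e_2 = (-1.78, -1.19);  n_2 = (-0.5558, +0.8313)
edge 5: e_5 = (+1.64, +0.46);  n_5 = (+0.2701, -0.9628)
∠(n_2, n_5) = 161.90°
δ = |180° − 161.90°| = 18.10°
18.10° ≤ 2α = 28.07°  →  valid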